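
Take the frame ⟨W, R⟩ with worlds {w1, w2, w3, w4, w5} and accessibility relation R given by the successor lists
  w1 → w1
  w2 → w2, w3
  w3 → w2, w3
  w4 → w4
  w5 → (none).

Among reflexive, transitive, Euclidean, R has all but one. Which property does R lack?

reflexive

Reflexive: no — w5 is not related to itself.
Transitive: yes — every two-step R-path is closed by a direct edge.
Euclidean: yes — any two successors of a common world are R-related.
Only reflexive fails.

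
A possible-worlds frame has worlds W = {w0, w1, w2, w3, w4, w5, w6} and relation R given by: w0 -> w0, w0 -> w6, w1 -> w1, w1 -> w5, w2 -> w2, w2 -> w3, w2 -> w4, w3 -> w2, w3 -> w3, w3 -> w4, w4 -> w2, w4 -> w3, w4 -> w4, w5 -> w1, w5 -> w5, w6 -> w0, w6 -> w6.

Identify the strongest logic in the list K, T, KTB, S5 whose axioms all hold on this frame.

Reflexive (axiom T): yes — every world is R-related to itself.
Symmetric (axiom B): yes — every pair in R has its reverse in R.
Euclidean (axiom 5): yes — any two successors of a common world are R-related.
So F validates K, T, KTB, S5. The strongest is S5.

S5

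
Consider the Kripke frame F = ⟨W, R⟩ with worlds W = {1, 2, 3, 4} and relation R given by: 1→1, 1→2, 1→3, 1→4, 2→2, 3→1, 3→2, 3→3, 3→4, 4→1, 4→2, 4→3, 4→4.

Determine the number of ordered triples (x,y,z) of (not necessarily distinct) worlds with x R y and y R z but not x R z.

R is transitive; there are no such tuples.

0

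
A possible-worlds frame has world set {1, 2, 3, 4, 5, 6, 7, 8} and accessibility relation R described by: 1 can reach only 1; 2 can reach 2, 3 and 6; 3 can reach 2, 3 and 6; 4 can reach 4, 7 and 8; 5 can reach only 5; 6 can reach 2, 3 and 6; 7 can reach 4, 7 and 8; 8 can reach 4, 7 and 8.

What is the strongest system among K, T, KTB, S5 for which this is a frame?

S5

Reflexive (axiom T): yes — every world is R-related to itself.
Symmetric (axiom B): yes — every pair in R has its reverse in R.
Euclidean (axiom 5): yes — any two successors of a common world are R-related.
So F validates K, T, KTB, S5. The strongest is S5.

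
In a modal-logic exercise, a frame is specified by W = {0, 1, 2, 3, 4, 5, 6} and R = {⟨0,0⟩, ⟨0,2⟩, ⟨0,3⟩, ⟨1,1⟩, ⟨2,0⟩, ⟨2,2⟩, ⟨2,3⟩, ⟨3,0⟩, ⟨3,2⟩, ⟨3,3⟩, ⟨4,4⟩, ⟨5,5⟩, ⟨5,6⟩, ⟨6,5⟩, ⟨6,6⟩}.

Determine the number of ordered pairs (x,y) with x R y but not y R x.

0

R is symmetric; there are no such tuples.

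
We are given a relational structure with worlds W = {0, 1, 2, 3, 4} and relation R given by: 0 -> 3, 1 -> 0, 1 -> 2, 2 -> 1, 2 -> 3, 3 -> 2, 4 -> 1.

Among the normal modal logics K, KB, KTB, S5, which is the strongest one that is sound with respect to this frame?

K

Symmetric (axiom B): no — 0 R 3 but not 3 R 0.
Reflexive (axiom T): no — 0 is not related to itself.
Euclidean (axiom 5): no — 1 R 0 and 1 R 2, but not 0 R 2.
So F validates K; KB would additionally require R to be symmetric. The strongest is K.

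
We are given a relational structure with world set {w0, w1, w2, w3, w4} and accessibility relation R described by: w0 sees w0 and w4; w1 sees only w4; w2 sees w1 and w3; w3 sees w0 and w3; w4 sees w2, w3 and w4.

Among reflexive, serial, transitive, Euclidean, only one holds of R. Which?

serial

Reflexive: no — w1 is not related to itself.
Serial: yes — every world has a successor (e.g. w0 R w0).
Transitive: no — w0 R w4 and w4 R w2, but not w0 R w2.
Euclidean: no — w2 R w1 and w2 R w3, but not w1 R w3.
Only serial holds.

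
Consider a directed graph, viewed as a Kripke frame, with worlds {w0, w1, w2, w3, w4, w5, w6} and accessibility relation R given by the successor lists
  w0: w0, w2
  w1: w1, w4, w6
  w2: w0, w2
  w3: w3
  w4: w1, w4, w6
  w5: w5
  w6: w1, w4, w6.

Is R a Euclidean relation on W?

Euclidean: yes — any two successors of a common world are R-related.

Yes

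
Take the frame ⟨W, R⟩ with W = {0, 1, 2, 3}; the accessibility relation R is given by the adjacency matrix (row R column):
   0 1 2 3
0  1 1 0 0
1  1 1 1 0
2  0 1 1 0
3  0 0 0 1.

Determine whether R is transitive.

No

Transitive: no — 0 R 1 and 1 R 2, but not 0 R 2.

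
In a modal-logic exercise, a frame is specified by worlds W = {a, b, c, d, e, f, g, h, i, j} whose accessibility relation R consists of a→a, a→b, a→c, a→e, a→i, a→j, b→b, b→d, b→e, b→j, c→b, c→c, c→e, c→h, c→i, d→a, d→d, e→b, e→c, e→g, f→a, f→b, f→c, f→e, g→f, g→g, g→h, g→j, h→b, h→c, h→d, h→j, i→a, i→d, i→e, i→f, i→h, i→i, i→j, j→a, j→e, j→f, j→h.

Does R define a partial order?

No

Reflexive: no — e is not related to itself.
Transitive: no — a R b and b R d, but not a R d.
Antisymmetric: no — a R i and i R a with a ≠ i.
So R is not a partial order.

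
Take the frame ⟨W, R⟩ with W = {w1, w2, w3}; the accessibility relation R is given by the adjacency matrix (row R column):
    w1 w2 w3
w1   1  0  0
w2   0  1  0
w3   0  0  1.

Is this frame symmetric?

Symmetric: yes — every pair in R has its reverse in R.

Yes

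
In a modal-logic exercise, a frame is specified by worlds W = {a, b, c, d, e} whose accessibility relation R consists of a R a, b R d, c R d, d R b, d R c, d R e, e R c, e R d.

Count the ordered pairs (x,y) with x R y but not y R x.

Enumerating: (e,c).

1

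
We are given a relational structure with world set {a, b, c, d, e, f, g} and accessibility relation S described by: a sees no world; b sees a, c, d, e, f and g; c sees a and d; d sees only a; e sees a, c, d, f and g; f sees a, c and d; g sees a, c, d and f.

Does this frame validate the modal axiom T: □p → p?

No

By correspondence theory, T is valid on a frame iff S is reflexive.
Reflexive: no — a is not related to itself.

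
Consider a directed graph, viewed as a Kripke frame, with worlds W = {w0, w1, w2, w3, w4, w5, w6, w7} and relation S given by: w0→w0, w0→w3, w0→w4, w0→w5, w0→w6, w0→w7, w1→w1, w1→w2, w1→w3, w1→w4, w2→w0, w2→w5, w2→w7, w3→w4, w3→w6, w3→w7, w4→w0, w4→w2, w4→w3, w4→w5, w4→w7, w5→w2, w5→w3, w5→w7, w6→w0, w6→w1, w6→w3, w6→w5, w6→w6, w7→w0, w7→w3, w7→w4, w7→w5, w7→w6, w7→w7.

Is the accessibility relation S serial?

Yes

Serial: yes — every world has a successor (e.g. w0 S w0).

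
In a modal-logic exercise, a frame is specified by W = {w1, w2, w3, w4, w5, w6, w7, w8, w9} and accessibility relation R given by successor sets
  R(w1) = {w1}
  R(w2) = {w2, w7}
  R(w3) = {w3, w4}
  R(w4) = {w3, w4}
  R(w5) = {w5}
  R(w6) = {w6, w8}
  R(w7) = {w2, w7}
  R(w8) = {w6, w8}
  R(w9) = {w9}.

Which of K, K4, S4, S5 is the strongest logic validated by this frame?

S5

Transitive (axiom 4): yes — every two-step R-path is closed by a direct edge.
Reflexive (axiom T): yes — every world is R-related to itself.
Euclidean (axiom 5): yes — any two successors of a common world are R-related.
So F validates K, K4, S4, S5. The strongest is S5.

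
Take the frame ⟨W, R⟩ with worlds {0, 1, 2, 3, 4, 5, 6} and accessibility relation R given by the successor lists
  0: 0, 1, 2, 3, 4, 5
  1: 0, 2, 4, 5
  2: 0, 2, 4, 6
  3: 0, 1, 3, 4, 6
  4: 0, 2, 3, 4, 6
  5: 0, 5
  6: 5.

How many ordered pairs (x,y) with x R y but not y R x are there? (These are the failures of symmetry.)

Enumerating: (1,2), (1,4), (1,5), (2,6), (3,1), (3,6), (4,6), (6,5).

8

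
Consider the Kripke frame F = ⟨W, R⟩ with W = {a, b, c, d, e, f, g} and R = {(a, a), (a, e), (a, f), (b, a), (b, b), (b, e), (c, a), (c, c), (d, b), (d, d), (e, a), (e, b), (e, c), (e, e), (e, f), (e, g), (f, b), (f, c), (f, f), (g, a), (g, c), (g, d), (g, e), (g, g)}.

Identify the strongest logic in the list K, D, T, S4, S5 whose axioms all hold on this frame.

Serial (axiom D): yes — every world has a successor (e.g. a R a).
Reflexive (axiom T): yes — every world is R-related to itself.
Transitive (axiom 4): no — a R e and e R b, but not a R b.
Euclidean (axiom 5): no — a R f and a R e, but not f R e.
So F validates K, D, T; S4 would additionally require R to be transitive. The strongest is T.

T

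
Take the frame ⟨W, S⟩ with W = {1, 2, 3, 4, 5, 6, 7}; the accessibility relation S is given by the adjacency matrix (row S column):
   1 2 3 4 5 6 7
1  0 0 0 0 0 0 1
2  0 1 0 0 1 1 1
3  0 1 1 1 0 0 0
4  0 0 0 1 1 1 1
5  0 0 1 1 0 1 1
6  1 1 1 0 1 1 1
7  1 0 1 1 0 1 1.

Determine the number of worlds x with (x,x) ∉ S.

Enumerating: 1, 5.

2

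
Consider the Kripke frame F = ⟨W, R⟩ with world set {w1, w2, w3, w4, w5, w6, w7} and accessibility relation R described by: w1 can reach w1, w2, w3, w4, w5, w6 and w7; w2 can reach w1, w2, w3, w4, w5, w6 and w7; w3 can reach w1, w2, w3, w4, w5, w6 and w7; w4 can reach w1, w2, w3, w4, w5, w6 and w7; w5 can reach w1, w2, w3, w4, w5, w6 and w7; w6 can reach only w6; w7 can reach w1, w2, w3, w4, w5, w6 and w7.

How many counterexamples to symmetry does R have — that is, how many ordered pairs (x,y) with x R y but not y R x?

6

Enumerating: (w1,w6), (w2,w6), (w3,w6), (w4,w6), (w5,w6), (w7,w6).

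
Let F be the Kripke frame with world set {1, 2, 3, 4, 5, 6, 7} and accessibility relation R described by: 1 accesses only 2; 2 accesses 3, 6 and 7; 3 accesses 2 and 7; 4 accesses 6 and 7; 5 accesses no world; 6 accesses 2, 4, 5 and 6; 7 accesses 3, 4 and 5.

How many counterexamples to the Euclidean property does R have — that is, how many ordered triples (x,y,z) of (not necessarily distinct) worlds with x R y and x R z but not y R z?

32

Enumerating: (1,2,2), (2,3,3), (2,3,6), (2,6,3), (2,6,7), (2,7,6), (2,7,7), (3,2,2), (3,7,2), (3,7,7), (4,6,7), (4,7,6), … and 20 more.
Total: 32.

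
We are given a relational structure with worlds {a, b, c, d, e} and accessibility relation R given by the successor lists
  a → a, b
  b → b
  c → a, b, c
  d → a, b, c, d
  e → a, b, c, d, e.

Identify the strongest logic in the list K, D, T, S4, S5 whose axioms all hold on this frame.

Serial (axiom D): yes — every world has a successor (e.g. a R a).
Reflexive (axiom T): yes — every world is R-related to itself.
Transitive (axiom 4): yes — every two-step R-path is closed by a direct edge.
Euclidean (axiom 5): no — c R b and c R a, but not b R a.
So F validates K, D, T, S4; S5 would additionally require R to be Euclidean. The strongest is S4.

S4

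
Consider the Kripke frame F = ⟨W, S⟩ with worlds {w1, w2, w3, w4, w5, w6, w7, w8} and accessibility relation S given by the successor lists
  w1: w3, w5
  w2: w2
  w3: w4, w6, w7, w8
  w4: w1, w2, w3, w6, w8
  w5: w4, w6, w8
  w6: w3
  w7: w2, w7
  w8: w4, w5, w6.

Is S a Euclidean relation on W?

No

Euclidean: no — w1 S w3 and w1 S w5, but not w3 S w5.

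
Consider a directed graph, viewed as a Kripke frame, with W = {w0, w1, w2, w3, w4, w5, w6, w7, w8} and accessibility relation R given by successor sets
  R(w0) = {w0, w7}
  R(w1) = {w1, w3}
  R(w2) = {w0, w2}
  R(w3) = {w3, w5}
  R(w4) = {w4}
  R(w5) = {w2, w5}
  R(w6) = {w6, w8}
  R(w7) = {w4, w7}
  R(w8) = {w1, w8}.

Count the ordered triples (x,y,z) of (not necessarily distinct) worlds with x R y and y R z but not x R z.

Enumerating: (w0,w7,w4), (w1,w3,w5), (w2,w0,w7), (w3,w5,w2), (w5,w2,w0), (w6,w8,w1), (w8,w1,w3).

7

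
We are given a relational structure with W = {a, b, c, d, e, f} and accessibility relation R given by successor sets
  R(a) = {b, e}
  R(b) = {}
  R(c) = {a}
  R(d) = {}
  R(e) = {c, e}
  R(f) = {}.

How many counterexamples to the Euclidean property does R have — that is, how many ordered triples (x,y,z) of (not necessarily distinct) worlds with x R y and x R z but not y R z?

6

Enumerating: (a,b,b), (a,b,e), (a,e,b), (c,a,a), (e,c,c), (e,c,e).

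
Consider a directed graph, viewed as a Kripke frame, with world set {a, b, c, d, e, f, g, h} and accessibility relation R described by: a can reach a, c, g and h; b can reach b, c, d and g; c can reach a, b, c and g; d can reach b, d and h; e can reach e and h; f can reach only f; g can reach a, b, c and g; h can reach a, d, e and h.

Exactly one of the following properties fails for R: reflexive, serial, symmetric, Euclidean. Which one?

Euclidean

Reflexive: yes — every world is R-related to itself.
Serial: yes — every world has a successor (e.g. a R a).
Symmetric: yes — every pair in R has its reverse in R.
Euclidean: no — a R c and a R h, but not c R h.
Only Euclidean fails.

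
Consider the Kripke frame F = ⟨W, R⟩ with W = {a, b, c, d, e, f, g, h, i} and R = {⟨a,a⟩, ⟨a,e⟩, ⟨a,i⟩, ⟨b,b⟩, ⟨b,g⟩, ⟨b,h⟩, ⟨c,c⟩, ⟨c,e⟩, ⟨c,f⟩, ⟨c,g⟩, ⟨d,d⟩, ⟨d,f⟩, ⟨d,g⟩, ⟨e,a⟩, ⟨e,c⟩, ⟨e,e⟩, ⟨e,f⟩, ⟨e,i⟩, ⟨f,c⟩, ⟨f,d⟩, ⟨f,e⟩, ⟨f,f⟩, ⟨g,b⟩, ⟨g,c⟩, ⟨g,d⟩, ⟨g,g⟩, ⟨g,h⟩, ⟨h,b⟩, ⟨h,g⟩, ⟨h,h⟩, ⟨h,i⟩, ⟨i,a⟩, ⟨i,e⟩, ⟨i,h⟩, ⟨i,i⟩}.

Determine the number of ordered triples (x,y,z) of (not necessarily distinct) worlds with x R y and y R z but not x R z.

36

Enumerating: (a,e,c), (a,e,f), (a,i,h), (b,g,c), (b,g,d), (b,h,i), (c,e,a), (c,e,i), (c,f,d), (c,g,b), (c,g,d), (c,g,h), … and 24 more.
Total: 36.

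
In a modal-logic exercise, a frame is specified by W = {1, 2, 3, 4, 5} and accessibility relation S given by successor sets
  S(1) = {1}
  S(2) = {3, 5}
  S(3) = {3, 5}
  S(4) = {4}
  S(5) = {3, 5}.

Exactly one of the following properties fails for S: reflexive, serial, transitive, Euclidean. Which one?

Reflexive: no — 2 is not related to itself.
Serial: yes — every world has a successor (e.g. 1 S 1).
Transitive: yes — every two-step S-path is closed by a direct edge.
Euclidean: yes — any two successors of a common world are S-related.
Only reflexive fails.

reflexive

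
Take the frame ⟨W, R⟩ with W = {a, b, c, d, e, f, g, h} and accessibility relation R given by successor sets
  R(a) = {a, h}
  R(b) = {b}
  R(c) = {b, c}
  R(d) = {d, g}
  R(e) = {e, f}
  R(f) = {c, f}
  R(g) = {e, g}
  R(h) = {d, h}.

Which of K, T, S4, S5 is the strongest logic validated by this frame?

Reflexive (axiom T): yes — every world is R-related to itself.
Transitive (axiom 4): no — a R h and h R d, but not a R d.
Euclidean (axiom 5): no — a R h and a R a, but not h R a.
So F validates K, T; S4 would additionally require R to be transitive. The strongest is T.

T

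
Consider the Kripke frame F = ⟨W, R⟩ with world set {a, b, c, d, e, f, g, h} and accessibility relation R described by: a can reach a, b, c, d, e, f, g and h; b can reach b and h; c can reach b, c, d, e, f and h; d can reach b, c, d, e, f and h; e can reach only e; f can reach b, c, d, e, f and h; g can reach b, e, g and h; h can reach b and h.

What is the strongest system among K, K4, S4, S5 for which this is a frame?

S4

Transitive (axiom 4): yes — every two-step R-path is closed by a direct edge.
Reflexive (axiom T): yes — every world is R-related to itself.
Euclidean (axiom 5): no — a R b and a R c, but not b R c.
So F validates K, K4, S4; S5 would additionally require R to be Euclidean. The strongest is S4.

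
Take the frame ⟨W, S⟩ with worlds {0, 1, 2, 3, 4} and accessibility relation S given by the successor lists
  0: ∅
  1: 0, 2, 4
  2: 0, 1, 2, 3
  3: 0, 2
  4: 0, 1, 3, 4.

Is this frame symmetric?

No

Symmetric: no — 1 S 0 but not 0 S 1.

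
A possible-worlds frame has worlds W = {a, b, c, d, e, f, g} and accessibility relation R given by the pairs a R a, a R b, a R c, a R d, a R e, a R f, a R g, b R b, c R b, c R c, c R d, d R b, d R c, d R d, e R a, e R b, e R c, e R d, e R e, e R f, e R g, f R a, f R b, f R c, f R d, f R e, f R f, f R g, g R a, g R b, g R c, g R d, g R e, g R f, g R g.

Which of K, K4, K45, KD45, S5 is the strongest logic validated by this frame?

K4

Transitive (axiom 4): yes — every two-step R-path is closed by a direct edge.
Euclidean (axiom 5): no — a R b and a R c, but not b R c.
Serial (axiom D): yes — every world has a successor (e.g. a R a).
Reflexive (axiom T): yes — every world is R-related to itself.
So F validates K, K4; K45 would additionally require R to be Euclidean. The strongest is K4.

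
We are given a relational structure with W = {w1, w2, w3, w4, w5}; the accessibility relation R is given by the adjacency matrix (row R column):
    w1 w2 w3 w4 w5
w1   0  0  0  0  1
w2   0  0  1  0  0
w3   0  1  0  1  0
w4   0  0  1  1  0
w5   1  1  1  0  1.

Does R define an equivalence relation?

No

Reflexive: no — w1 is not related to itself.
Symmetric: no — w5 R w2 but not w2 R w5.
Transitive: no — w1 R w5 and w5 R w2, but not w1 R w2.
So R is not an equivalence relation.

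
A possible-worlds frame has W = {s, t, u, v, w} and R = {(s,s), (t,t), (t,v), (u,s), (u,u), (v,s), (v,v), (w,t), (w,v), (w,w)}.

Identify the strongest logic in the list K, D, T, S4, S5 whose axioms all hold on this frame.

T

Serial (axiom D): yes — every world has a successor (e.g. s R s).
Reflexive (axiom T): yes — every world is R-related to itself.
Transitive (axiom 4): no — t R v and v R s, but not t R s.
Euclidean (axiom 5): no — w R v and w R t, but not v R t.
So F validates K, D, T; S4 would additionally require R to be transitive. The strongest is T.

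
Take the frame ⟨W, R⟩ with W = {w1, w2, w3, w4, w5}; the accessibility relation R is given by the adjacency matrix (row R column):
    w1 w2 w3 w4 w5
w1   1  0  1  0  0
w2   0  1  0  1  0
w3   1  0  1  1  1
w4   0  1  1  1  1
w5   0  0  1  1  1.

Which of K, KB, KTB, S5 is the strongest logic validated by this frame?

Symmetric (axiom B): yes — every pair in R has its reverse in R.
Reflexive (axiom T): yes — every world is R-related to itself.
Euclidean (axiom 5): no — w3 R w1 and w3 R w4, but not w1 R w4.
So F validates K, KB, KTB; S5 would additionally require R to be Euclidean. The strongest is KTB.

KTB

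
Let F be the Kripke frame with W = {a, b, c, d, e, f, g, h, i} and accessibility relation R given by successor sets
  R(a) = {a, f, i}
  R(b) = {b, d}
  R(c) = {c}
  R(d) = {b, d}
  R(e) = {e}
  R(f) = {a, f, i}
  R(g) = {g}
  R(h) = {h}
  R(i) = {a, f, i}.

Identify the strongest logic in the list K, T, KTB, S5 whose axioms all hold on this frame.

Reflexive (axiom T): yes — every world is R-related to itself.
Symmetric (axiom B): yes — every pair in R has its reverse in R.
Euclidean (axiom 5): yes — any two successors of a common world are R-related.
So F validates K, T, KTB, S5. The strongest is S5.

S5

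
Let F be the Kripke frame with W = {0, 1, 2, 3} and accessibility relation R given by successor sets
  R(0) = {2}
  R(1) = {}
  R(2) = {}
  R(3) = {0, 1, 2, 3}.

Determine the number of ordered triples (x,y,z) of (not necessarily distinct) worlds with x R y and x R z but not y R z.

Enumerating: (0,2,2), (3,0,0), (3,0,1), (3,0,3), (3,1,0), (3,1,1), (3,1,2), (3,1,3), (3,2,0), (3,2,1), (3,2,2), (3,2,3).

12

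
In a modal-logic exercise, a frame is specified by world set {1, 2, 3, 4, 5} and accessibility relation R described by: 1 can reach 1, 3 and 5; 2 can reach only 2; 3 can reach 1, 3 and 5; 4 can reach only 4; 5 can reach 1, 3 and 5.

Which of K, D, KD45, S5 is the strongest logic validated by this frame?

Serial (axiom D): yes — every world has a successor (e.g. 1 R 1).
Transitive (axiom 4): yes — every two-step R-path is closed by a direct edge.
Euclidean (axiom 5): yes — any two successors of a common world are R-related.
Reflexive (axiom T): yes — every world is R-related to itself.
So F validates K, D, KD45, S5. The strongest is S5.

S5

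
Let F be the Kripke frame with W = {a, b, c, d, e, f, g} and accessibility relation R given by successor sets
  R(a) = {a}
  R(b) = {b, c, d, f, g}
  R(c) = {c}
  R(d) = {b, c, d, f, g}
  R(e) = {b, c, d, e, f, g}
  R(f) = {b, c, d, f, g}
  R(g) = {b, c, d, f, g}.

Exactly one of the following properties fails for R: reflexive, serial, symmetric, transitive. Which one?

symmetric

Reflexive: yes — every world is R-related to itself.
Serial: yes — every world has a successor (e.g. a R a).
Symmetric: no — b R c but not c R b.
Transitive: yes — every two-step R-path is closed by a direct edge.
Only symmetric fails.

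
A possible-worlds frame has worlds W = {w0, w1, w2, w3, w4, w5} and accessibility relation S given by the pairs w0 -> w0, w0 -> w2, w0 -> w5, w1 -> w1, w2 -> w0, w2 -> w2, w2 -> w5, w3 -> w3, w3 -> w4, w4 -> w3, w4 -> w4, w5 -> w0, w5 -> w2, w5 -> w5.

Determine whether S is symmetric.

Yes

Symmetric: yes — every pair in S has its reverse in S.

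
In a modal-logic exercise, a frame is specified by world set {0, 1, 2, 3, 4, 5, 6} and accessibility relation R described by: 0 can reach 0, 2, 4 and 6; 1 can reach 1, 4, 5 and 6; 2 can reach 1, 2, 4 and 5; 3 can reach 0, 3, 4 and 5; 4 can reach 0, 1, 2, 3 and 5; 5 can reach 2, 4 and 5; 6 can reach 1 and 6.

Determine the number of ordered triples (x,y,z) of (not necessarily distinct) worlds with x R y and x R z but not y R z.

Enumerating: (0,2,0), (0,2,6), (0,4,4), (0,4,6), (0,6,0), (0,6,2), (0,6,4), (1,4,4), (1,4,6), (1,5,1), (1,5,6), (1,6,4), … and 23 more.
Total: 35.

35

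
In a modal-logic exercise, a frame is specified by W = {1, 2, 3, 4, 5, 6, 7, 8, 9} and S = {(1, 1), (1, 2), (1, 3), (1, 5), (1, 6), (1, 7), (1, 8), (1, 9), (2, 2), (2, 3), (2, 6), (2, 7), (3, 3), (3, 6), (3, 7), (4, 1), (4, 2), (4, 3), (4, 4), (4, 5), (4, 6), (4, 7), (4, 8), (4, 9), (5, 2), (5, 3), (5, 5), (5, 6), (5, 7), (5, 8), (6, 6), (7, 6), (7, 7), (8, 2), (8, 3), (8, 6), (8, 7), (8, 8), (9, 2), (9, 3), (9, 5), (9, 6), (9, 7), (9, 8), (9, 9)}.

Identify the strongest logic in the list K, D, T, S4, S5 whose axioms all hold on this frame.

Serial (axiom D): yes — every world has a successor (e.g. 1 S 1).
Reflexive (axiom T): yes — every world is S-related to itself.
Transitive (axiom 4): yes — every two-step S-path is closed by a direct edge.
Euclidean (axiom 5): no — 1 S 2 and 1 S 5, but not 2 S 5.
So F validates K, D, T, S4; S5 would additionally require S to be Euclidean. The strongest is S4.

S4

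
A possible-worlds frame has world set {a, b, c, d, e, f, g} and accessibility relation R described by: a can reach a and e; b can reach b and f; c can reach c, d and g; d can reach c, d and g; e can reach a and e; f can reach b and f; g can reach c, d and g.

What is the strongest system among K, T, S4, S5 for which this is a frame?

Reflexive (axiom T): yes — every world is R-related to itself.
Transitive (axiom 4): yes — every two-step R-path is closed by a direct edge.
Euclidean (axiom 5): yes — any two successors of a common world are R-related.
So F validates K, T, S4, S5. The strongest is S5.

S5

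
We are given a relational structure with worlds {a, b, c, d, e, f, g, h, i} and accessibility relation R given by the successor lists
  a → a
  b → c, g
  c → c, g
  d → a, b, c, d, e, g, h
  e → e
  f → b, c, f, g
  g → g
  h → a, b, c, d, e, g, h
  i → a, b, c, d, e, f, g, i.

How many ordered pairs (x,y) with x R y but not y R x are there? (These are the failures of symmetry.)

23

Enumerating: (b,c), (b,g), (c,g), (d,a), (d,b), (d,c), (d,e), (d,g), (f,b), (f,c), (f,g), (h,a), … and 11 more.
Total: 23.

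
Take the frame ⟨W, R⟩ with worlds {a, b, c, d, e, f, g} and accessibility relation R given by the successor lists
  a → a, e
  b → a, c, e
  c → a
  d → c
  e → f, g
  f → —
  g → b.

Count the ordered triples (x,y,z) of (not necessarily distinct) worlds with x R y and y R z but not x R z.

10

Enumerating: (a,e,f), (a,e,g), (b,e,f), (b,e,g), (c,a,e), (d,c,a), (e,g,b), (g,b,a), (g,b,c), (g,b,e).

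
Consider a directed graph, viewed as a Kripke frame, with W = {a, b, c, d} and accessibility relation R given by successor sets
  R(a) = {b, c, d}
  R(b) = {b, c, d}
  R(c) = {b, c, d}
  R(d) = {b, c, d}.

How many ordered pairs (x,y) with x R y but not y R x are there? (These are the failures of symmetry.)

Enumerating: (a,b), (a,c), (a,d).

3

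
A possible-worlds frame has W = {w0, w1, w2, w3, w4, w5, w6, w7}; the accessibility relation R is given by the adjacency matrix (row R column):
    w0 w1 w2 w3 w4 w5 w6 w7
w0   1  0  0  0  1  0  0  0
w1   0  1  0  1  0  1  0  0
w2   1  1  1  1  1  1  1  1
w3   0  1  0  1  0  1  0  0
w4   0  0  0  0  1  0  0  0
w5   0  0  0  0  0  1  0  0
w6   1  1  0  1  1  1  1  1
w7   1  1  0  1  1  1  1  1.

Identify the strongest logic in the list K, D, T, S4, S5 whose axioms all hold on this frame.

S4

Serial (axiom D): yes — every world has a successor (e.g. w0 R w0).
Reflexive (axiom T): yes — every world is R-related to itself.
Transitive (axiom 4): yes — every two-step R-path is closed by a direct edge.
Euclidean (axiom 5): no — w1 R w5 and w1 R w3, but not w5 R w3.
So F validates K, D, T, S4; S5 would additionally require R to be Euclidean. The strongest is S4.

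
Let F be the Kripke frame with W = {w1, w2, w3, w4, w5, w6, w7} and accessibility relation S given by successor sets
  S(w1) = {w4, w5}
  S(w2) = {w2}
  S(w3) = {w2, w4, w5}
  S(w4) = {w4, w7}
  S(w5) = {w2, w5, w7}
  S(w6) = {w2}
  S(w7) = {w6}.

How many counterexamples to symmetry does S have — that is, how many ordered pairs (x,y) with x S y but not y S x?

Enumerating: (w1,w4), (w1,w5), (w3,w2), (w3,w4), (w3,w5), (w4,w7), (w5,w2), (w5,w7), (w6,w2), (w7,w6).

10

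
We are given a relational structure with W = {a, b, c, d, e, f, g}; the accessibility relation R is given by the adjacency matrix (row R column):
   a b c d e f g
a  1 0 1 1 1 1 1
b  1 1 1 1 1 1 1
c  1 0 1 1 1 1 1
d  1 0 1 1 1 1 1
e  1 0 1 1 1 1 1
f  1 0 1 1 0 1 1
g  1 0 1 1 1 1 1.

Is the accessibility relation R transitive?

Transitive: no — f R a and a R e, but not f R e.

No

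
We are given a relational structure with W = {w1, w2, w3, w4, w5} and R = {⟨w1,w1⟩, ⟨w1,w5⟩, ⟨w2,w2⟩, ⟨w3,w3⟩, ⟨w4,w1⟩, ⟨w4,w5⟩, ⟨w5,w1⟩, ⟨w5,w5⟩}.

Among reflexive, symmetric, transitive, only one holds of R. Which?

transitive

Reflexive: no — w4 is not related to itself.
Symmetric: no — w4 R w1 but not w1 R w4.
Transitive: yes — every two-step R-path is closed by a direct edge.
Only transitive holds.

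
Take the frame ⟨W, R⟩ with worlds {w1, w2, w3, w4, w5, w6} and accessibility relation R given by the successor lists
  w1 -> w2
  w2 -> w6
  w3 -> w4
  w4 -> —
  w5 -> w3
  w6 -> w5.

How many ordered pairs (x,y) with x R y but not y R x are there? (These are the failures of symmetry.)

5

Enumerating: (w1,w2), (w2,w6), (w3,w4), (w5,w3), (w6,w5).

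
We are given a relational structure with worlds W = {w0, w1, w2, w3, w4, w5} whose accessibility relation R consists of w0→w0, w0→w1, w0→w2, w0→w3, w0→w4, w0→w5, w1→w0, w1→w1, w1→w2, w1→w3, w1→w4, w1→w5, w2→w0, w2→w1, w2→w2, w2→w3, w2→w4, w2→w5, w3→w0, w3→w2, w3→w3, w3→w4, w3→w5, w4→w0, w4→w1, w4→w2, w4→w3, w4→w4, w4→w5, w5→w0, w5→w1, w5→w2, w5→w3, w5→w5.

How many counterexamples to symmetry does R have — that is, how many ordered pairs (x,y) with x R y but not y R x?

Enumerating: (w1,w3), (w4,w5).

2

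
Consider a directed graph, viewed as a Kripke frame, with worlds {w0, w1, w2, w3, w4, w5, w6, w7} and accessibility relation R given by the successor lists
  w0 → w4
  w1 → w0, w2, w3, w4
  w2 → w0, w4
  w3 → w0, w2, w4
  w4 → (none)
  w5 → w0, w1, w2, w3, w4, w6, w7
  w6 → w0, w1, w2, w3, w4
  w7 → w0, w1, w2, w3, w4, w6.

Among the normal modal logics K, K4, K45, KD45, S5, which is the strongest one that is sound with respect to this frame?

Transitive (axiom 4): yes — every two-step R-path is closed by a direct edge.
Euclidean (axiom 5): no — w1 R w0 and w1 R w2, but not w0 R w2.
Serial (axiom D): no — w4 has no R-successor.
Reflexive (axiom T): no — w0 is not related to itself.
So F validates K, K4; K45 would additionally require R to be Euclidean. The strongest is K4.

K4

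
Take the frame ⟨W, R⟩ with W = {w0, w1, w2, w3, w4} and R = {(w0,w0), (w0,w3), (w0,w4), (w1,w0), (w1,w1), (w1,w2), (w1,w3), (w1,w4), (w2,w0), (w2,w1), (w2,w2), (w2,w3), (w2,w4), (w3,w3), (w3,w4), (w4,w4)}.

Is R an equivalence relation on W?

Reflexive: yes — every world is R-related to itself.
Symmetric: no — w0 R w3 but not w3 R w0.
Transitive: yes — every two-step R-path is closed by a direct edge.
So R is not an equivalence relation.

No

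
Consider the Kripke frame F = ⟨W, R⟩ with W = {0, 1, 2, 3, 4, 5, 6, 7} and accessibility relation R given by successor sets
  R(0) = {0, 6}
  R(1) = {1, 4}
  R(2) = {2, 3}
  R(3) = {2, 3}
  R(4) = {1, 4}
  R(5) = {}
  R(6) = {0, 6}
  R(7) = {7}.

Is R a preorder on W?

No

Reflexive: no — 5 is not related to itself.
Transitive: yes — every two-step R-path is closed by a direct edge.
So R is not a preorder.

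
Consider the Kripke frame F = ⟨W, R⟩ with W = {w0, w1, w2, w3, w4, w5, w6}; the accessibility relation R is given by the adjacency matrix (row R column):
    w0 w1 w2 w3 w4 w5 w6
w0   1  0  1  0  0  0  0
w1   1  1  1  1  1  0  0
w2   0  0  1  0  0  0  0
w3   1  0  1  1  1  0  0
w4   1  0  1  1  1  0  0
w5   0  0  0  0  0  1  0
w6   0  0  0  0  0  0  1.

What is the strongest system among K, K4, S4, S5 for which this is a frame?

S4

Transitive (axiom 4): yes — every two-step R-path is closed by a direct edge.
Reflexive (axiom T): yes — every world is R-related to itself.
Euclidean (axiom 5): no — w1 R w0 and w1 R w3, but not w0 R w3.
So F validates K, K4, S4; S5 would additionally require R to be Euclidean. The strongest is S4.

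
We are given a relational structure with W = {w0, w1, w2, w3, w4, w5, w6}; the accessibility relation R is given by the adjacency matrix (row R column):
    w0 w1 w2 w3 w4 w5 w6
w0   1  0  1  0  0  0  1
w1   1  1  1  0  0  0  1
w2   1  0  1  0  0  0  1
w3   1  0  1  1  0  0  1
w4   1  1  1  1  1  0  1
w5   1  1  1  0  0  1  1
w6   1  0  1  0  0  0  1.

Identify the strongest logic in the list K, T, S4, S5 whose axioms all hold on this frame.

S4

Reflexive (axiom T): yes — every world is R-related to itself.
Transitive (axiom 4): yes — every two-step R-path is closed by a direct edge.
Euclidean (axiom 5): no — w4 R w0 and w4 R w1, but not w0 R w1.
So F validates K, T, S4; S5 would additionally require R to be Euclidean. The strongest is S4.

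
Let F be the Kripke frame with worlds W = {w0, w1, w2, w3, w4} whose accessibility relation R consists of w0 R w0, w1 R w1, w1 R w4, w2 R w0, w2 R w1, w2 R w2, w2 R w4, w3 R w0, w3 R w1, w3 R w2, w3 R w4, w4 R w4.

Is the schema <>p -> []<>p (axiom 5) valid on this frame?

The schema 5 characterises exactly the Euclidean frames.
Euclidean: no — w2 R w0 and w2 R w1, but not w0 R w1.

No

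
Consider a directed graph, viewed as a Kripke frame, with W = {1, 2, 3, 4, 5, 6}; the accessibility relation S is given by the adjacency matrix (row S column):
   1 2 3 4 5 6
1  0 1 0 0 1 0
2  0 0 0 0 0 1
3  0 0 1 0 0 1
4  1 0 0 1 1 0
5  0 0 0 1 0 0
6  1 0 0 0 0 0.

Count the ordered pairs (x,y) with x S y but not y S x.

6

Enumerating: (1,2), (1,5), (2,6), (3,6), (4,1), (6,1).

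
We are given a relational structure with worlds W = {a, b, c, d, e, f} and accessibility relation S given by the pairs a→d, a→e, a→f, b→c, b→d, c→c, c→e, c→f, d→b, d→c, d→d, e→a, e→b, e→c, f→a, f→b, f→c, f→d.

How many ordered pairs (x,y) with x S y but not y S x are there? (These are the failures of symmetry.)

6

Enumerating: (a,d), (b,c), (d,c), (e,b), (f,b), (f,d).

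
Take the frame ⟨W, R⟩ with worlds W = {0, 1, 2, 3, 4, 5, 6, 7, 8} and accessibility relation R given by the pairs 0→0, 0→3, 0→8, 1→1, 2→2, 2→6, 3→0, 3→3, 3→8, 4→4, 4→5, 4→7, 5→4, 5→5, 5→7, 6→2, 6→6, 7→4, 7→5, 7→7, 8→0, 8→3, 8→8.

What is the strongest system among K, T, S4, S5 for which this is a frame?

S5

Reflexive (axiom T): yes — every world is R-related to itself.
Transitive (axiom 4): yes — every two-step R-path is closed by a direct edge.
Euclidean (axiom 5): yes — any two successors of a common world are R-related.
So F validates K, T, S4, S5. The strongest is S5.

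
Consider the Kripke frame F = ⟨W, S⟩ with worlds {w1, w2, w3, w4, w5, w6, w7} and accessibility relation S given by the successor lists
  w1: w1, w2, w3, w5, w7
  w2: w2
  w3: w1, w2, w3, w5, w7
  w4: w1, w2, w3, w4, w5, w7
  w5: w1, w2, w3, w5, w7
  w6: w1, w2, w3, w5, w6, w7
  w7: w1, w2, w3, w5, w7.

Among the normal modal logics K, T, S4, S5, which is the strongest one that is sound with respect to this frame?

S4

Reflexive (axiom T): yes — every world is S-related to itself.
Transitive (axiom 4): yes — every two-step S-path is closed by a direct edge.
Euclidean (axiom 5): no — w1 S w2 and w1 S w3, but not w2 S w3.
So F validates K, T, S4; S5 would additionally require S to be Euclidean. The strongest is S4.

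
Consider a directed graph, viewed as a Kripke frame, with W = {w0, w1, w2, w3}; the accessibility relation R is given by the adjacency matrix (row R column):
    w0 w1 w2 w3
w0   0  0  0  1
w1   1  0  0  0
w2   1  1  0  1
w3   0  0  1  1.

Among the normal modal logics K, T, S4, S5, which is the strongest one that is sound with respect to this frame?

Reflexive (axiom T): no — w0 is not related to itself.
Transitive (axiom 4): no — w0 R w3 and w3 R w2, but not w0 R w2.
Euclidean (axiom 5): no — w2 R w0 and w2 R w1, but not w0 R w1.
So F validates K; T would additionally require R to be reflexive. The strongest is K.

K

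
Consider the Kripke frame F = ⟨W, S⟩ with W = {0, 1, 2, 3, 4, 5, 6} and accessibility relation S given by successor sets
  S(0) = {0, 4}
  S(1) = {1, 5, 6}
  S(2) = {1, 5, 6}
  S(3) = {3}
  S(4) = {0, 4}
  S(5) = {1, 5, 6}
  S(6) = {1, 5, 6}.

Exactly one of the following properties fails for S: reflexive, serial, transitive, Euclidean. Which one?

Reflexive: no — 2 is not related to itself.
Serial: yes — every world has a successor (e.g. 0 S 0).
Transitive: yes — every two-step S-path is closed by a direct edge.
Euclidean: yes — any two successors of a common world are S-related.
Only reflexive fails.

reflexive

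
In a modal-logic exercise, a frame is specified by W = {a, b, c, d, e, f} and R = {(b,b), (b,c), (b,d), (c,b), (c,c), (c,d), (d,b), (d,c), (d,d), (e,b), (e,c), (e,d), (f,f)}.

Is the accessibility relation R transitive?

Transitive: yes — every two-step R-path is closed by a direct edge.

Yes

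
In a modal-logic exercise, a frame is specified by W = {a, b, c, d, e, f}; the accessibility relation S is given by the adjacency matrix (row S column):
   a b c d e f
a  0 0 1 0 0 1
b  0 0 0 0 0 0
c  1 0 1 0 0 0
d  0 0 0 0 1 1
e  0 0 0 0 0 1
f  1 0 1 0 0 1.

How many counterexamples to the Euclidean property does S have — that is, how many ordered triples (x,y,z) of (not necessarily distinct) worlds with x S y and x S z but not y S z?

6

Enumerating: (a,c,f), (c,a,a), (d,e,e), (d,f,e), (f,a,a), (f,c,f).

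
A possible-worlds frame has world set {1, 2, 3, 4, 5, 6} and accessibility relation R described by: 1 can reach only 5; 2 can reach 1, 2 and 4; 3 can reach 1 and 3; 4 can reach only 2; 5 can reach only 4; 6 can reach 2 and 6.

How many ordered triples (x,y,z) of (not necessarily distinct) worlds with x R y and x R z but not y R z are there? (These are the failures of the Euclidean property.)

Enumerating: (1,5,5), (2,1,1), (2,1,2), (2,1,4), (2,4,1), (2,4,4), (3,1,1), (3,1,3), (5,4,4), (6,2,6).

10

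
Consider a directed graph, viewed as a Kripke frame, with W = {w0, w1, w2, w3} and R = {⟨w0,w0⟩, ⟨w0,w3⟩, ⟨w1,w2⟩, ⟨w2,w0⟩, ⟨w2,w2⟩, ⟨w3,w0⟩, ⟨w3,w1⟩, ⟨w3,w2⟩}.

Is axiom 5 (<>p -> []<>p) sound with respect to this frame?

The schema 5 characterises exactly the Euclidean frames.
Euclidean: no — w3 R w0 and w3 R w1, but not w0 R w1.

No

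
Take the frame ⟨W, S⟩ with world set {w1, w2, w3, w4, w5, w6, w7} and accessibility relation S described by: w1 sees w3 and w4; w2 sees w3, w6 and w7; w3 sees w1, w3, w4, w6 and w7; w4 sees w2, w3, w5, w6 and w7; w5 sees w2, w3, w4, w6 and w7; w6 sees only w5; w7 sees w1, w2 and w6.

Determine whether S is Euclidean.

Euclidean: no — w2 S w6 and w2 S w3, but not w6 S w3.

No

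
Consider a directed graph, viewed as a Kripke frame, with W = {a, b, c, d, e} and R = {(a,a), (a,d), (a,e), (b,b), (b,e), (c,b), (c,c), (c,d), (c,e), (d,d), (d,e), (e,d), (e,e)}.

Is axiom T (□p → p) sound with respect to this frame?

Yes

Axiom T corresponds to the accessibility relation being reflexive.
Reflexive: yes — every world is R-related to itself.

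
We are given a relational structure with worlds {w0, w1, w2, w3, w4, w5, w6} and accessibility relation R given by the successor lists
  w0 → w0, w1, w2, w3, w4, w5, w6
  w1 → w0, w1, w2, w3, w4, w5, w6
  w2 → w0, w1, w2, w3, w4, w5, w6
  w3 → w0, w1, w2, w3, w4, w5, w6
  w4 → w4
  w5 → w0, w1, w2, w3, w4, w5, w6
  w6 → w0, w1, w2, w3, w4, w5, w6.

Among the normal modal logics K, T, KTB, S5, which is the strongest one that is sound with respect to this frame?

Reflexive (axiom T): yes — every world is R-related to itself.
Symmetric (axiom B): no — w0 R w4 but not w4 R w0.
Euclidean (axiom 5): no — w0 R w4 and w0 R w1, but not w4 R w1.
So F validates K, T; KTB would additionally require R to be symmetric. The strongest is T.

T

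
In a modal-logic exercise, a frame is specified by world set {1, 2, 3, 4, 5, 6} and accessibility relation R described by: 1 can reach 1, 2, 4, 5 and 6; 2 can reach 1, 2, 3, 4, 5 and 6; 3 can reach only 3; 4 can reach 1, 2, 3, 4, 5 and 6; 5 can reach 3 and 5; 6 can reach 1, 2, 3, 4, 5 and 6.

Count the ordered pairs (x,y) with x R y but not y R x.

8

Enumerating: (1,5), (2,3), (2,5), (4,3), (4,5), (5,3), (6,3), (6,5).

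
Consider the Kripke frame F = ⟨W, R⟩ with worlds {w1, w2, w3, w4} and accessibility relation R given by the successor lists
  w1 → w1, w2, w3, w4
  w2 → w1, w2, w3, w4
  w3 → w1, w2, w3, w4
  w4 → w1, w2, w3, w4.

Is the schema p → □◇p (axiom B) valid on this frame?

Yes

By correspondence theory, B is valid on a frame iff R is symmetric.
Symmetric: yes — every pair in R has its reverse in R.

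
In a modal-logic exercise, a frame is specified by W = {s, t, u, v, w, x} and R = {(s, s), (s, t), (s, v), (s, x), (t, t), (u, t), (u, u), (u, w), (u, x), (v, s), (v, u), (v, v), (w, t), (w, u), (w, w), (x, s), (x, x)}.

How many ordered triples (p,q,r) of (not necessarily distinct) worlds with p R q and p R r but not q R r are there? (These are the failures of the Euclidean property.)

Enumerating: (s,t,s), (s,t,v), (s,t,x), (s,v,t), (s,v,x), (s,x,t), (s,x,v), (u,t,u), (u,t,w), (u,t,x), (u,w,x), (u,x,t), … and 7 more.
Total: 19.

19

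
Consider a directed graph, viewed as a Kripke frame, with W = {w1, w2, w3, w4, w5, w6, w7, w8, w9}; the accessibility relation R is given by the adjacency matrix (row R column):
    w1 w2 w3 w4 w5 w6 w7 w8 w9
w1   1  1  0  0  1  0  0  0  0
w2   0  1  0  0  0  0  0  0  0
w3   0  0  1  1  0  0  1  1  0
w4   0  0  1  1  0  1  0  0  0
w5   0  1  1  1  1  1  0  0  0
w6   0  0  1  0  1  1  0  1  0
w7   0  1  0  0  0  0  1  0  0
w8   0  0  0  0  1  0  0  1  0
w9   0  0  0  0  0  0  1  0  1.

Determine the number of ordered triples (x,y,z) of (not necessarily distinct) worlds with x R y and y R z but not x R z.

22

Enumerating: (w1,w5,w3), (w1,w5,w4), (w1,w5,w6), (w3,w4,w6), (w3,w7,w2), (w3,w8,w5), (w4,w3,w7), (w4,w3,w8), (w4,w6,w5), (w4,w6,w8), (w5,w3,w7), (w5,w3,w8), … and 10 more.
Total: 22.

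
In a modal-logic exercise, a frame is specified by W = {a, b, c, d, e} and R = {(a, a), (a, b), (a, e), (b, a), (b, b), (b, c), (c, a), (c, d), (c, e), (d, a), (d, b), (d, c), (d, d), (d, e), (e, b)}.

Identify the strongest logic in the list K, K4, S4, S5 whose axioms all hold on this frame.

Transitive (axiom 4): no — a R b and b R c, but not a R c.
Reflexive (axiom T): no — c is not related to itself.
Euclidean (axiom 5): no — a R b and a R e, but not b R e.
So F validates K; K4 would additionally require R to be transitive. The strongest is K.

K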